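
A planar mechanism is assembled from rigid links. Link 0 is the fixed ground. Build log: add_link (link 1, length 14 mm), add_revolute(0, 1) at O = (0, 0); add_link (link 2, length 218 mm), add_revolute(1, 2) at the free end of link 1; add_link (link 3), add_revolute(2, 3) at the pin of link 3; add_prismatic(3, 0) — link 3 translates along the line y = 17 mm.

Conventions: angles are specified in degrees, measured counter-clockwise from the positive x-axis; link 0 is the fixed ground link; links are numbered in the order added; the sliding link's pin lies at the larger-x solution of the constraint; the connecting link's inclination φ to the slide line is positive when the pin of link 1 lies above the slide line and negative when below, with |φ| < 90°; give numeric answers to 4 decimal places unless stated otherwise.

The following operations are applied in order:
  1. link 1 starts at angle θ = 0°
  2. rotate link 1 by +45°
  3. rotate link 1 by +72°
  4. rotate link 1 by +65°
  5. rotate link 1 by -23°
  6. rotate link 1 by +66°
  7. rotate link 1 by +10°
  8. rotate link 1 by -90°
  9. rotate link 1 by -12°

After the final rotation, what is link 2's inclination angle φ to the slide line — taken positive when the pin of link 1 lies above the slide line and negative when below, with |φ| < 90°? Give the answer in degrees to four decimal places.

geometry: r = 14 mm, L = 218 mm, e = 17 mm; θ starts at 0°
rotate link 1 by +45°: θ ← 0° +45° = 45°
rotate link 1 by +72°: θ ← 45° +72° = 117°
rotate link 1 by +65°: θ ← 117° +65° = 182°
rotate link 1 by -23°: θ ← 182° -23° = 159°
rotate link 1 by +66°: θ ← 159° +66° = 225°
rotate link 1 by +10°: θ ← 225° +10° = 235°
rotate link 1 by -90°: θ ← 235° -90° = 145°
rotate link 1 by -12°: θ ← 145° -12° = 133°
h = r sin θ − e = 10.238952 − 17 = -6.761048
sin φ = h / L = -6.761048 / 218 = -0.03101398
φ = arcsin(-0.03101398) = -1.777255°

-1.7773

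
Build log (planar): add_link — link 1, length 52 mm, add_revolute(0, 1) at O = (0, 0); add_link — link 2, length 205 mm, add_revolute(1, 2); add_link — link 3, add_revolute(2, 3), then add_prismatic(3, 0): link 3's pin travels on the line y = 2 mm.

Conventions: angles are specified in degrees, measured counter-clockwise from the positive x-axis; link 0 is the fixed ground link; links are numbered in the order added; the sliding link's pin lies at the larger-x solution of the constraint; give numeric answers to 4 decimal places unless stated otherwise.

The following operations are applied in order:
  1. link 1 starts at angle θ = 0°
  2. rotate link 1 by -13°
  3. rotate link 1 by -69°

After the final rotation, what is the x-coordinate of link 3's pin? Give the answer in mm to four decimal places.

geometry: r = 52 mm, L = 205 mm, e = 2 mm; θ starts at 0°
rotate link 1 by -13°: θ ← 0° -13° = -13°
rotate link 1 by -69°: θ ← -13° -69° = -82°
crank pin P = (r cos θ, r sin θ) = (7.237001, -51.493940)
h = r sin θ − e = -51.493940 − 2 = -53.493940
x = r cos θ + √(L² − h²) = 7.237001 + 197.897444 = 205.134445

205.1344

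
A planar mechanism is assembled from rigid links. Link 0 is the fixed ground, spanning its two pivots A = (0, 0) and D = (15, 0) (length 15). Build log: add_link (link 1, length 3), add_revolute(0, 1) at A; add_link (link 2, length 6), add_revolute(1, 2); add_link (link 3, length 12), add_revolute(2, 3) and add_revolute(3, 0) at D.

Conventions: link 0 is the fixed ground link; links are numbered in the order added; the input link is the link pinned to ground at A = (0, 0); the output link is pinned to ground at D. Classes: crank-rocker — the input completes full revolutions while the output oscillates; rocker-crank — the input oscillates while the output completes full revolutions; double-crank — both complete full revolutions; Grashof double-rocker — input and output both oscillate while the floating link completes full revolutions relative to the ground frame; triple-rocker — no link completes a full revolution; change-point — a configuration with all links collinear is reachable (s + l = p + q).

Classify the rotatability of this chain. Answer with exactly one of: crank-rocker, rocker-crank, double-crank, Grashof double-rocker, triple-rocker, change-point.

lengths: ground=15, input=3, coupler=6, output=12
sorted: s=3 (shortest), l=15 (longest), p+q=18
s + l = 18 vs p + q = 18
s + l = p + q → change-point (collinear configuration reachable)

change-point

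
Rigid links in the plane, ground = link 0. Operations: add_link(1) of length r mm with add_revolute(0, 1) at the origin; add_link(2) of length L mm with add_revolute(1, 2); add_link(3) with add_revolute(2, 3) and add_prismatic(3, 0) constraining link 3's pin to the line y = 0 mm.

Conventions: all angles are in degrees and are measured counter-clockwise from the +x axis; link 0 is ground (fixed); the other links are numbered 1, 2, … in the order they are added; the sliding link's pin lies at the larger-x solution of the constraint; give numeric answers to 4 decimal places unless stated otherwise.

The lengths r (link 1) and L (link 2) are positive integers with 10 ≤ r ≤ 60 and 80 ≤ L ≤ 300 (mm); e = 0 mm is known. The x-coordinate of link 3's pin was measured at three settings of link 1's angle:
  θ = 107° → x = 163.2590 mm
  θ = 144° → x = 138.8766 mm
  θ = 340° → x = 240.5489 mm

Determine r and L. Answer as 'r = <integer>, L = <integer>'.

constraint per measurement: (x − r cos θ)² + (r sin θ − e)² = L²
subtracting the θ₁ and θ₂ equations cancels the r² and L² terms:
r = (x₁² − x₂²) / (2[(x₁cos θ₁ + e sin θ₁) − (x₂cos θ₂ + e sin θ₂)]) = 56.9998 → r = 57
L² = (x₁ − r cos θ₁)² + (r sin θ₁ − e)² = 35343.9847 → L = 188.0000 → L = 188
check at θ₃=340°: x = 240.5489 (printed 240.5489) ✓

r = 57, L = 188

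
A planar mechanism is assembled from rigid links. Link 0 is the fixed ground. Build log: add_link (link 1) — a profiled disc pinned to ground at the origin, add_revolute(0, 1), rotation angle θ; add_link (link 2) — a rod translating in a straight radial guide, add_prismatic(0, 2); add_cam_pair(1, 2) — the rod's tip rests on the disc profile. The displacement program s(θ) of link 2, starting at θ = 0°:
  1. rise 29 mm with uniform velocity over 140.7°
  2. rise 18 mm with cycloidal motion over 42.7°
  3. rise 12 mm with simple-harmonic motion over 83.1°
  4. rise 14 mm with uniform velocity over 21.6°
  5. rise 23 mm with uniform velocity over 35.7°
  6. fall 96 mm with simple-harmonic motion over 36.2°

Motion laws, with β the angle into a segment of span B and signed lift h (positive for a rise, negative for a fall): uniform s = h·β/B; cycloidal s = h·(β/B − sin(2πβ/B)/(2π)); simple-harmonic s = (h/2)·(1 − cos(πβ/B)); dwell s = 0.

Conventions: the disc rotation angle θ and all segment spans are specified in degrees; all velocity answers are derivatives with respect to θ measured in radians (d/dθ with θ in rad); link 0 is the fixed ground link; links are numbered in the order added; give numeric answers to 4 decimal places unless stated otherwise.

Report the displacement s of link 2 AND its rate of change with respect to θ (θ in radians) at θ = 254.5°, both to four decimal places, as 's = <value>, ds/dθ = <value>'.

seg 1 [0°–140.7°] uniform, h=29: full span → s += 29 → s = 29.0000
seg 2 [140.7°–183.4°] cycloidal, h=18: full span → s += 18 → s = 47.0000
seg 3 [183.4°–266.5°] simple-harmonic, h=12: θ=254.5° here. β=71.1, B=83.1. 12/2·(1 − cos(π·0.8556)) = 11.3931 → s = 58.3931
velocity in seg [183.4°–266.5°] (simple-harmonic), θ in radians: β = 71.1° = 1.2409 rad, B = 83.1° = 1.4504 rad; ds/dθ = (πh/(2B)) sin(πβ/B) = (π·12/(2·1.4504)) sin(π·0.8556) = 5.695770 mm/rad

s = 58.3931, ds/dθ = 5.6958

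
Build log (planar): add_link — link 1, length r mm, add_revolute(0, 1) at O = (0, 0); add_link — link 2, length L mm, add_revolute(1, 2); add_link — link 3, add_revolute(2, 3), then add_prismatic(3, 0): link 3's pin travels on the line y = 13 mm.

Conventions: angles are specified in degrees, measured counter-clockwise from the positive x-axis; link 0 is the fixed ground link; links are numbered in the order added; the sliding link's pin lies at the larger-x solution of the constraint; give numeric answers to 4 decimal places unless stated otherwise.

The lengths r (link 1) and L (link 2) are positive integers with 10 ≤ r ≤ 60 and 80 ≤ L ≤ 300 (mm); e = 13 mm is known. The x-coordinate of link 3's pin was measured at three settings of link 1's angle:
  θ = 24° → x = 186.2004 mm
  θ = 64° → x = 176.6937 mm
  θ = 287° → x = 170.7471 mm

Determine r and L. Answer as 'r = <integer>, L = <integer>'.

constraint per measurement: (x − r cos θ)² + (r sin θ − e)² = L²
subtracting the θ₁ and θ₂ equations cancels the r² and L² terms:
r = (x₁² − x₂²) / (2[(x₁cos θ₁ + e sin θ₁) − (x₂cos θ₂ + e sin θ₂)]) = 19.9999 → r = 20
L² = (x₁ − r cos θ₁)² + (r sin θ₁ − e)² = 28223.9847 → L = 168.0000 → L = 168
check at θ₃=287°: x = 170.7471 (printed 170.7471) ✓

r = 20, L = 168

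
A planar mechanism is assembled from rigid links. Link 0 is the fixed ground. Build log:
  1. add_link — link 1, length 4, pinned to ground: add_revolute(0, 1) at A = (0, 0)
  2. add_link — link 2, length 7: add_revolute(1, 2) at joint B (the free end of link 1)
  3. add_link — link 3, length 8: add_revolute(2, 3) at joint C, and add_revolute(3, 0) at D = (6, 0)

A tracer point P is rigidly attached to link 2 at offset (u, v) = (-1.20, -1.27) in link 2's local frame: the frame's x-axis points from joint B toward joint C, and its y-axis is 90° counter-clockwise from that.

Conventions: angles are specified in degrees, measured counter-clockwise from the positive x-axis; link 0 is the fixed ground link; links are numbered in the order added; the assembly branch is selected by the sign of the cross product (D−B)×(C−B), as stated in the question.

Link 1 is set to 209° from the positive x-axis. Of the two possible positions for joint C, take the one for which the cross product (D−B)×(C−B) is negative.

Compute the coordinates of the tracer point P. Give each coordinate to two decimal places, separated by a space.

A=(0,0), D=(6.00,0)
B = A + 4.00·(cos209°, sin209°) = (-3.4985, -1.9392)
|BD| = 9.6944
circle(B,7.00) ∩ circle(D,8.00): a=4.0736, h=5.6926
  candidates: C₊=(-0.6460,4.4532) cross=55.187; C₋=(1.6315,-6.7019) cross=-55.187
  branch - wants cross < 0 → take C=(1.6315,-6.7019) (cross=-55.187)
ex = (C−B)/|BC| = (0.7329,-0.6804); ey = (0.6804,0.7329)
P = B + -1.20·ex + -1.27·ey = (-5.2420,-2.0535)

-5.24 -2.05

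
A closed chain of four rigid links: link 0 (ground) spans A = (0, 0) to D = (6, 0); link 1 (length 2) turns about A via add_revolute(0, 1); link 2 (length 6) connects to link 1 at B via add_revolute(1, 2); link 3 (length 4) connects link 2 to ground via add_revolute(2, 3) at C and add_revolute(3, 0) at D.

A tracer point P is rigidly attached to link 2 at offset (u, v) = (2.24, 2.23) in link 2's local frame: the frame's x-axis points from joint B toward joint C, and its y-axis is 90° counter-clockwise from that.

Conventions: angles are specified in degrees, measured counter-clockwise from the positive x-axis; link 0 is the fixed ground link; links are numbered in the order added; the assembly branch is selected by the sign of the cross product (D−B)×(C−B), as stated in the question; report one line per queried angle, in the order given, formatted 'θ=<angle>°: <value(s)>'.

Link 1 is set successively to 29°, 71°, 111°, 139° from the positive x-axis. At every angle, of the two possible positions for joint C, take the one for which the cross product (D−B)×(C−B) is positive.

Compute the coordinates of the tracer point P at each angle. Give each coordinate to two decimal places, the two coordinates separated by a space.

A=(0,0), D=(6.00,0)
θ=29°: B = A + 2.00·(cos29°, sin29°) = (1.7492, 0.9696)
θ=29°: |BD| = 4.3599
θ=29°: circle(B,6.00) ∩ circle(D,4.00): a=4.4736, h=3.9984
θ=29°:   candidates: C₊=(7.0000,3.8730) cross=17.433; C₋=(5.2216,-3.9235) cross=-17.433
θ=29°:   branch + wants cross > 0 → take C=(7.0000,3.8730) (cross=17.433)
θ=29°: ex = (C−B)/|BC| = (0.8751,0.4839); ey = (-0.4839,0.8751)
θ=29°: P = B + 2.24·ex + 2.23·ey = (2.6304,4.0051)
θ=71°: B = A + 2.00·(cos71°, sin71°) = (0.6511, 1.8910)
θ=71°: |BD| = 5.6733
θ=71°: circle(B,6.00) ∩ circle(D,4.00): a=4.5993, h=3.8531
θ=71°:   candidates: C₊=(6.2717,3.9908) cross=21.860; C₋=(3.7031,-3.2748) cross=-21.860
θ=71°:   branch + wants cross > 0 → take C=(6.2717,3.9908) (cross=21.860)
θ=71°: ex = (C−B)/|BC| = (0.9368,0.3500); ey = (-0.3500,0.9368)
θ=71°: P = B + 2.24·ex + 2.23·ey = (1.9691,4.7639)
θ=111°: B = A + 2.00·(cos111°, sin111°) = (-0.7167, 1.8672)
θ=111°: |BD| = 6.9714
θ=111°: circle(B,6.00) ∩ circle(D,4.00): a=4.9201, h=3.4340
θ=111°:   candidates: C₊=(4.9434,3.8579) cross=23.940; C₋=(3.1039,-2.7591) cross=-23.940
θ=111°:   branch + wants cross > 0 → take C=(4.9434,3.8579) (cross=23.940)
θ=111°: ex = (C−B)/|BC| = (0.9434,0.3318); ey = (-0.3318,0.9434)
θ=111°: P = B + 2.24·ex + 2.23·ey = (0.6565,4.7141)
θ=139°: B = A + 2.00·(cos139°, sin139°) = (-1.5094, 1.3121)
θ=139°: |BD| = 7.6232
θ=139°: circle(B,6.00) ∩ circle(D,4.00): a=5.1234, h=3.1227
θ=139°:   candidates: C₊=(4.0750,3.5063) cross=23.805; C₋=(3.0000,-2.6458) cross=-23.805
θ=139°:   branch + wants cross > 0 → take C=(4.0750,3.5063) (cross=23.805)
θ=139°: ex = (C−B)/|BC| = (0.9307,0.3657); ey = (-0.3657,0.9307)
θ=139°: P = B + 2.24·ex + 2.23·ey = (-0.2401,4.2068)

θ=29°: 2.63 4.01
θ=71°: 1.97 4.76
θ=111°: 0.66 4.71
θ=139°: -0.24 4.21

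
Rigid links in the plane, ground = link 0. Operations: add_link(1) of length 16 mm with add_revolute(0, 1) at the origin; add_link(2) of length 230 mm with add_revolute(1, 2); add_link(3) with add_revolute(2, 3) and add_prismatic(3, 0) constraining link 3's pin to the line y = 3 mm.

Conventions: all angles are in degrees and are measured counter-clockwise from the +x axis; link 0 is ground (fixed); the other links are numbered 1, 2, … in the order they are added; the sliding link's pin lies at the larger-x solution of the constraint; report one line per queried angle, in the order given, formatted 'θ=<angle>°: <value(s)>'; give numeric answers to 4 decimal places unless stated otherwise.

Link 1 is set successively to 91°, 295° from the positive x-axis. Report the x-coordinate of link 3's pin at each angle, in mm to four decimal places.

geometry: r = 16 mm, L = 230 mm, e = 3 mm
θ=91°: crank pin P = (r cos θ, r sin θ) = (-0.279239, 15.997563)
θ=91°: h = r sin θ − e = 15.997563 − 3 = 12.997563
θ=91°: x = r cos θ + √(L² − h²) = -0.279239 + 229.632453 = 229.353214
θ=295°: crank pin P = (r cos θ, r sin θ) = (6.761892, -14.500925)
θ=295°: h = r sin θ − e = -14.500925 − 3 = -17.500925
θ=295°: x = r cos θ + √(L² − h²) = 6.761892 + 229.333202 = 236.095094

θ=91°: 229.3532
θ=295°: 236.0951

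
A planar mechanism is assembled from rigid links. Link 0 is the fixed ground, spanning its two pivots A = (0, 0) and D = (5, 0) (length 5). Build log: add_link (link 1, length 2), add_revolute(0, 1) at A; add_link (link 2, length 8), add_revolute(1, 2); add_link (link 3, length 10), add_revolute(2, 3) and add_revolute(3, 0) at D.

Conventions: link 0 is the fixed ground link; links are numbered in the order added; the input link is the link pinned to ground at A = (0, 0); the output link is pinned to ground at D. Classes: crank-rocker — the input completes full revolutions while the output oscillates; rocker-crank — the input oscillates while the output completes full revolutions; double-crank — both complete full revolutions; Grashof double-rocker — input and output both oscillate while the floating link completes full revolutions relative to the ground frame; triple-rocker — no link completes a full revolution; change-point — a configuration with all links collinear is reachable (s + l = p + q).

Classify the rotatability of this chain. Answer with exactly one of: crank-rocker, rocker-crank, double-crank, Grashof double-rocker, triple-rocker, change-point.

lengths: ground=5, input=2, coupler=8, output=10
sorted: s=2 (shortest), l=10 (longest), p+q=13
s + l = 12 vs p + q = 13
s + l < p + q (Grashof) with shortest = input link → crank-rocker

crank-rocker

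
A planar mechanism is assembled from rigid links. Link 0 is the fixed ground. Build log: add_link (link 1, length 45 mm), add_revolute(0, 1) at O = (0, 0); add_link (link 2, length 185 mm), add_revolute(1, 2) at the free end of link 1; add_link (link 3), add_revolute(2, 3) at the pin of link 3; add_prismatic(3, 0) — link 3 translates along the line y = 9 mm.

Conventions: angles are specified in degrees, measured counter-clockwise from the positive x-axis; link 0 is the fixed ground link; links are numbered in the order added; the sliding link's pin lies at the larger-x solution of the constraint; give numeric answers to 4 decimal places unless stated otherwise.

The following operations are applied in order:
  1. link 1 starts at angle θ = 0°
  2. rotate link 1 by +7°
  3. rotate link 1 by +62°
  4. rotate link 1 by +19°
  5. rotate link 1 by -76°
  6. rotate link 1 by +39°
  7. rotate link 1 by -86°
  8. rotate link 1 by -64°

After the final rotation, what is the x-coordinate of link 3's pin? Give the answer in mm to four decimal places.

geometry: r = 45 mm, L = 185 mm, e = 9 mm; θ starts at 0°
rotate link 1 by +7°: θ ← 0° +7° = 7°
rotate link 1 by +62°: θ ← 7° +62° = 69°
rotate link 1 by +19°: θ ← 69° +19° = 88°
rotate link 1 by -76°: θ ← 88° -76° = 12°
rotate link 1 by +39°: θ ← 12° +39° = 51°
rotate link 1 by -86°: θ ← 51° -86° = -35°
rotate link 1 by -64°: θ ← -35° -64° = -99°
crank pin P = (r cos θ, r sin θ) = (-7.039551, -44.445975)
h = r sin θ − e = -44.445975 − 9 = -53.445975
x = r cos θ + √(L² − h²) = -7.039551 + 177.111625 = 170.072074

170.0721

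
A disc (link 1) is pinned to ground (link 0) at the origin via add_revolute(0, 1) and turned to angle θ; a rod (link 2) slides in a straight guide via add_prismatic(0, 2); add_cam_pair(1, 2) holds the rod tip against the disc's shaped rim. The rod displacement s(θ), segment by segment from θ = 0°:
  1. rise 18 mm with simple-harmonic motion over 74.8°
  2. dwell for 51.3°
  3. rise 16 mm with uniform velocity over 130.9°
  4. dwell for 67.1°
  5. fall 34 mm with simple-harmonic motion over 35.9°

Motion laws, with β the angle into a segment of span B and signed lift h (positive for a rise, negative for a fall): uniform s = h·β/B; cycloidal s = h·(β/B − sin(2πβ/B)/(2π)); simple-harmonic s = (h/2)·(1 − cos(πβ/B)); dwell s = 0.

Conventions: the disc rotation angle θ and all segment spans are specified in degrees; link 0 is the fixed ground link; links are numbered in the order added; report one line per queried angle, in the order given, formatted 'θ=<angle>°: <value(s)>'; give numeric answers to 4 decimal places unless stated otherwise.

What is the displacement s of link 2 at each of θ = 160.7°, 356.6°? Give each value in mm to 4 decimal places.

segment 1 (0° to 74.8°, simple-harmonic, h = 18) is passed completely: s = 0.0000 + (18) = 18.0000
segment 2 (74.8° to 126.1°, dwell): s unchanged at 18.0000
θ = 160.7° falls in segment 3 (126.1° to 257°, uniform, h = 16): β = 160.7 − 126.1 = 34.6°, B = 130.9°; Δs = 16·34.6/130.9 = 4.2292; s = 18.0000 + 4.2292 = 22.2292
segment 3 (126.1° to 257°, uniform, h = 16) is passed completely: s = 18.0000 + (16) = 34.0000
segment 4 (257° to 324.1°, dwell): s unchanged at 34.0000
θ = 356.6° falls in segment 5 (324.1° to 360°, simple-harmonic, h = -34): β = 356.6 − 324.1 = 32.5°, B = 35.9°; Δs = -34/2·(1 − cos(π·0.9053)) = -33.2531; s = 34.0000 − 33.2531 = 0.7469

θ=160.7°: 22.2292
θ=356.6°: 0.7469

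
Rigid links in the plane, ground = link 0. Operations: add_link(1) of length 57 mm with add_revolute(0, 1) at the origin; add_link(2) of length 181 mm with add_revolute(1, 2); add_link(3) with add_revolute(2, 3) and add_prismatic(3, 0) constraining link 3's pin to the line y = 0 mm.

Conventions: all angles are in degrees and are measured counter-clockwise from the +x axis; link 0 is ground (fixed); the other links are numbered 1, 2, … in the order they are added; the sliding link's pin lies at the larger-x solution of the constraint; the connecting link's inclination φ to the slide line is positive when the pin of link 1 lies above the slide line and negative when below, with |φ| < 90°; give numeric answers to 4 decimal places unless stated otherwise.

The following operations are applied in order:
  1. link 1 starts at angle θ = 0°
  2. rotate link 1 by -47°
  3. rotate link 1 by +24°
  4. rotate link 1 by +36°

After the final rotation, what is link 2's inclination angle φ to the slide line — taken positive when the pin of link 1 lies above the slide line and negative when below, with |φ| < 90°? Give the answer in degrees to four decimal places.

geometry: r = 57 mm, L = 181 mm, e = 0 mm; θ starts at 0°
rotate link 1 by -47°: θ ← 0° -47° = -47°
rotate link 1 by +24°: θ ← -47° +24° = -23°
rotate link 1 by +36°: θ ← -23° +36° = 13°
h = r sin θ − e = 12.822210 − 0 = 12.822210
sin φ = h / L = 12.822210 / 181 = 0.07084094
φ = arcsin(0.07084094) = 4.062289°

4.0623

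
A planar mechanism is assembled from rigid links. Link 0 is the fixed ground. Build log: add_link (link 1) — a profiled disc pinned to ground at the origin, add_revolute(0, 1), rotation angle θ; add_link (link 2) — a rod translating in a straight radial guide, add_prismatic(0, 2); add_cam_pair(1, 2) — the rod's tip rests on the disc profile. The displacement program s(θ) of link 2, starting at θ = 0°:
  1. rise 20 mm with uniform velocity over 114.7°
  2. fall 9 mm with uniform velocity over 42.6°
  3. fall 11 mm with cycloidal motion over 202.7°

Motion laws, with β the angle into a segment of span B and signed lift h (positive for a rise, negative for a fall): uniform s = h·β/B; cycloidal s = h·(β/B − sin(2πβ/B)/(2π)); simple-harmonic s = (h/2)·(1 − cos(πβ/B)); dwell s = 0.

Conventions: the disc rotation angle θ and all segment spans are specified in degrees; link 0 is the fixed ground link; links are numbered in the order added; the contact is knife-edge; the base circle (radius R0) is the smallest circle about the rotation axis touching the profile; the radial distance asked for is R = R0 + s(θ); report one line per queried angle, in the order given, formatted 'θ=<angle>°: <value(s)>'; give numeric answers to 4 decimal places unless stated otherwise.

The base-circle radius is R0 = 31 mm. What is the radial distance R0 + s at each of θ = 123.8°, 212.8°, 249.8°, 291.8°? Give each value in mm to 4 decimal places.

seg 1 [0°–114.7°] uniform, h=20: full span → s += 20 → s = 20.0000
seg 2 [114.7°–157.3°] uniform, h=-9: θ=123.8° here. β=9.1, B=42.6. -9·9.1/42.6 = -1.9225 → s = 18.0775
seg 2 [114.7°–157.3°] uniform, h=-9: full span → s += -9 → s = 11.0000
seg 3 [157.3°–360°] cycloidal, h=-11: θ=212.8° here. β=55.5, B=202.7. -11·(0.2738 − sin(2π·0.2738)/(2π)) = -1.2807 → s = 9.7193
seg 3 [157.3°–360°] cycloidal, h=-11: θ=249.8° here. β=92.5, B=202.7. -11·(0.4563 − sin(2π·0.4563)/(2π)) = -4.5455 → s = 6.4545
seg 3 [157.3°–360°] cycloidal, h=-11: θ=291.8° here. β=134.5, B=202.7. -11·(0.6635 − sin(2π·0.6635)/(2π)) = -8.7976 → s = 2.2024
θ=123.8°: R = R0 + s = 31 + 18.0775 = 49.0775
θ=212.8°: R = R0 + s = 31 + 9.7193 = 40.7193
θ=249.8°: R = R0 + s = 31 + 6.4545 = 37.4545
θ=291.8°: R = R0 + s = 31 + 2.2024 = 33.2024

θ=123.8°: 49.0775
θ=212.8°: 40.7193
θ=249.8°: 37.4545
θ=291.8°: 33.2024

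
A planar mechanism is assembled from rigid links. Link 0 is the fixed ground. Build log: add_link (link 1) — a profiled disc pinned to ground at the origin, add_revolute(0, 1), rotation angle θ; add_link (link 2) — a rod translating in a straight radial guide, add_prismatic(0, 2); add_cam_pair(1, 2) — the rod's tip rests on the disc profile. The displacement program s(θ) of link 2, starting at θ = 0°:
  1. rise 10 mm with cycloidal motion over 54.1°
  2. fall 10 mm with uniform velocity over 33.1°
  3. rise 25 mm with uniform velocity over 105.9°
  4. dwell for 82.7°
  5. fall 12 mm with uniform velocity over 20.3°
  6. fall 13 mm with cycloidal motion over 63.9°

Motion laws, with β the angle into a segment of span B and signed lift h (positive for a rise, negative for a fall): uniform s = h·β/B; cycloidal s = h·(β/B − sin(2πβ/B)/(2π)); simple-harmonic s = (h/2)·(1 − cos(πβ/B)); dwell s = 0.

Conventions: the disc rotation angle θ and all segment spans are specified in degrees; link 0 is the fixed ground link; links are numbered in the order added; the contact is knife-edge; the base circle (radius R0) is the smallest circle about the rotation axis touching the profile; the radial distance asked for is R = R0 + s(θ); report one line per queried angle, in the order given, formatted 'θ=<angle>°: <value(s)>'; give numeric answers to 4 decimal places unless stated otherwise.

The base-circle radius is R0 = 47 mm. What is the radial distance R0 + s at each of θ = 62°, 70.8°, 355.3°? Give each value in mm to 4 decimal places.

seg 1 [0°–54.1°] cycloidal, h=10: full span → s += 10 → s = 10.0000
seg 2 [54.1°–87.2°] uniform, h=-10: θ=62° here. β=7.9, B=33.1. -10·7.9/33.1 = -2.3867 → s = 7.6133
seg 2 [54.1°–87.2°] uniform, h=-10: θ=70.8° here. β=16.7, B=33.1. -10·16.7/33.1 = -5.0453 → s = 4.9547
seg 2 [54.1°–87.2°] uniform, h=-10: full span → s += -10 → s = 0.0000
seg 3 [87.2°–193.1°] uniform, h=25: full span → s += 25 → s = 25.0000
seg 4 [193.1°–275.8°] dwell: s stays 25.0000
seg 5 [275.8°–296.1°] uniform, h=-12: full span → s += -12 → s = 13.0000
seg 6 [296.1°–360°] cycloidal, h=-13: θ=355.3° here. β=59.2, B=63.9. -13·(0.9264 − sin(2π·0.9264)/(2π)) = -12.9663 → s = 0.0337
θ=62°: R = R0 + s = 47 + 7.6133 = 54.6133
θ=70.8°: R = R0 + s = 47 + 4.9547 = 51.9547
θ=355.3°: R = R0 + s = 47 + 0.0337 = 47.0337

θ=62°: 54.6133
θ=70.8°: 51.9547
θ=355.3°: 47.0337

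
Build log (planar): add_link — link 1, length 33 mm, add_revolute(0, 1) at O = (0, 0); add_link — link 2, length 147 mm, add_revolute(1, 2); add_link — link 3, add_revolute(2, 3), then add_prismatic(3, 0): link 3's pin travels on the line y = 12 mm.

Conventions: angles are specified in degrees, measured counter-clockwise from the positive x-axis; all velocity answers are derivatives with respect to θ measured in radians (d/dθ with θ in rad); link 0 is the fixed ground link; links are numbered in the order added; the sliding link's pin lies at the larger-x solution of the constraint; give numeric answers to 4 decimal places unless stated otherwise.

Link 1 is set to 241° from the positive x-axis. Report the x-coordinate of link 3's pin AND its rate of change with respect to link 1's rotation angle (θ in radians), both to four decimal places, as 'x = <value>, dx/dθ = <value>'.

geometry: r = 33 mm, L = 147 mm, e = 12 mm
crank pin P = (r cos θ, r sin θ) = (-15.998717, -28.862450)
h = r sin θ − e = -28.862450 − 12 = -40.862450
x = r cos θ + √(L² − h²) = -15.998717 + 141.206445 = 125.207728
dx/dθ = −r sin θ − h·r cos θ/√(L² − h²) (θ in radians; h = -40.862450) = 24.232727

x = 125.2077, dx/dθ = 24.2327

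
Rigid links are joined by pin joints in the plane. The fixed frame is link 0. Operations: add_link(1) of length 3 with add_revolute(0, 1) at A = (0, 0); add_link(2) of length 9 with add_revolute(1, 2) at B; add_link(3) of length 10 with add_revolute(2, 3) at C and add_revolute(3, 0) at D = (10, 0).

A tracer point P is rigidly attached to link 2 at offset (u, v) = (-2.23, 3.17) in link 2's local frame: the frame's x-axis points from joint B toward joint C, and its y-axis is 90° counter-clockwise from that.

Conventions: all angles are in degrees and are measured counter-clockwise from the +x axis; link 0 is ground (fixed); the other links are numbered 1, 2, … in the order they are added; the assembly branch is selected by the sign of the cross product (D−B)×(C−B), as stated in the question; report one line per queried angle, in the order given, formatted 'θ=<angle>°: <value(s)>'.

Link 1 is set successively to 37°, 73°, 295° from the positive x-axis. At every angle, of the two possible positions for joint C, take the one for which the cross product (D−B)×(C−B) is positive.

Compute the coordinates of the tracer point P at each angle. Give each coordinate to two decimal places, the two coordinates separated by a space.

A=(0,0), D=(10.00,0)
θ=37°: B = A + 3.00·(cos37°, sin37°) = (2.3959, 1.8054)
θ=37°: |BD| = 7.8155
θ=37°: circle(B,9.00) ∩ circle(D,10.00): a=2.6922, h=8.5879
θ=37°:   candidates: C₊=(6.9992,9.5391) cross=67.119; C₋=(3.0314,-7.1721) cross=-67.119
θ=37°:   branch + wants cross > 0 → take C=(6.9992,9.5391) (cross=67.119)
θ=37°: ex = (C−B)/|BC| = (0.5115,0.8593); ey = (-0.8593,0.5115)
θ=37°: P = B + -2.23·ex + 3.17·ey = (-1.4687,1.5106)
θ=73°: B = A + 3.00·(cos73°, sin73°) = (0.8771, 2.8689)
θ=73°: |BD| = 9.5634
θ=73°: circle(B,9.00) ∩ circle(D,10.00): a=3.7883, h=8.1639
θ=73°:   candidates: C₊=(6.9400,9.5203) cross=78.074; C₋=(2.0419,-6.0554) cross=-78.074
θ=73°:   branch + wants cross > 0 → take C=(6.9400,9.5203) (cross=78.074)
θ=73°: ex = (C−B)/|BC| = (0.6737,0.7390); ey = (-0.7390,0.6737)
θ=73°: P = B + -2.23·ex + 3.17·ey = (-2.9679,3.3563)
θ=295°: B = A + 3.00·(cos295°, sin295°) = (1.2679, -2.7189)
θ=295°: |BD| = 9.1456
θ=295°: circle(B,9.00) ∩ circle(D,10.00): a=3.5341, h=8.2771
θ=295°:   candidates: C₊=(2.1814,6.2346) cross=75.699; C₋=(7.1029,-9.5711) cross=-75.699
θ=295°:   branch + wants cross > 0 → take C=(2.1814,6.2346) (cross=75.699)
θ=295°: ex = (C−B)/|BC| = (0.1015,0.9948); ey = (-0.9948,0.1015)
θ=295°: P = B + -2.23·ex + 3.17·ey = (-2.1121,-4.6156)

θ=37°: -1.47 1.51
θ=73°: -2.97 3.36
θ=295°: -2.11 -4.62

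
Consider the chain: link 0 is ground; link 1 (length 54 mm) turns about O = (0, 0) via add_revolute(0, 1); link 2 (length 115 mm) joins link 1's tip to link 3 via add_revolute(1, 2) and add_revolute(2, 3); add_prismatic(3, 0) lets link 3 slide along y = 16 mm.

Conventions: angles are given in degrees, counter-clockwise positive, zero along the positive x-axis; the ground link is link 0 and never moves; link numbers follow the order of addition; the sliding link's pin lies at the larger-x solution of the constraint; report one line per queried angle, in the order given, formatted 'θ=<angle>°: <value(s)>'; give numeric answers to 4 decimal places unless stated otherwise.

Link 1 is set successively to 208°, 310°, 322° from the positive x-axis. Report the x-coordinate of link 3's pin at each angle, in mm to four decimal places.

geometry: r = 54 mm, L = 115 mm, e = 16 mm
θ=208°: crank pin P = (r cos θ, r sin θ) = (-47.679170, -25.351464)
θ=208°: h = r sin θ − e = -25.351464 − 16 = -41.351464
θ=208°: x = r cos θ + √(L² − h²) = -47.679170 + 107.308231 = 59.629061
θ=310°: crank pin P = (r cos θ, r sin θ) = (34.710531, -41.366400)
θ=310°: h = r sin θ − e = -41.366400 − 16 = -57.366400
θ=310°: x = r cos θ + √(L² − h²) = 34.710531 + 99.669936 = 134.380467
θ=322°: crank pin P = (r cos θ, r sin θ) = (42.552581, -33.245720)
θ=322°: h = r sin θ − e = -33.245720 − 16 = -49.245720
θ=322°: x = r cos θ + √(L² − h²) = 42.552581 + 103.922371 = 146.474951

θ=208°: 59.6291
θ=310°: 134.3805
θ=322°: 146.4750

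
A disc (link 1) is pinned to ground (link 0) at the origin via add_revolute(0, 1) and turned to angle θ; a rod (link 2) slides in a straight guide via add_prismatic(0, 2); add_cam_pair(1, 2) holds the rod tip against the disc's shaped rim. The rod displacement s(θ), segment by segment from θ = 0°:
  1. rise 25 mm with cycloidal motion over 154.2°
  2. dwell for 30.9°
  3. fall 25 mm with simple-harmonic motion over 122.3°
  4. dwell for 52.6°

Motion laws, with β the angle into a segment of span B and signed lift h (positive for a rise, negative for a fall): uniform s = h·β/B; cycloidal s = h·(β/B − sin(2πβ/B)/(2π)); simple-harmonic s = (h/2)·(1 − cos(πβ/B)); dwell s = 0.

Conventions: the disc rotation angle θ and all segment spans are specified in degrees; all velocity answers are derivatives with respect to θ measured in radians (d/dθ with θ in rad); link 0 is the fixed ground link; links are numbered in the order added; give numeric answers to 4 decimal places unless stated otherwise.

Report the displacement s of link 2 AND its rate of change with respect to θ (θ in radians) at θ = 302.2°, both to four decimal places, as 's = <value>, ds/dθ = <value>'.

segment 1 (0° to 154.2°, cycloidal, h = 25) is passed completely: s = 0.0000 + (25) = 25.0000
segment 2 (154.2° to 185.1°, dwell): s unchanged at 25.0000
θ = 302.2° falls in segment 3 (185.1° to 307.4°, simple-harmonic, h = -25): β = 302.2 − 185.1 = 117.1°, B = 122.3°; Δs = -25/2·(1 − cos(π·0.9575)) = -24.8887; s = 25.0000 − 24.8887 = 0.1113
velocity in seg [185.1°–307.4°] (simple-harmonic), θ in radians: β = 117.1° = 2.0438 rad, B = 122.3° = 2.1345 rad; ds/dθ = (πh/(2B)) sin(πβ/B) = (π·(-25)/(2·2.1345)) sin(π·0.9575) = -2.450138 mm/rad

s = 0.1113, ds/dθ = -2.4501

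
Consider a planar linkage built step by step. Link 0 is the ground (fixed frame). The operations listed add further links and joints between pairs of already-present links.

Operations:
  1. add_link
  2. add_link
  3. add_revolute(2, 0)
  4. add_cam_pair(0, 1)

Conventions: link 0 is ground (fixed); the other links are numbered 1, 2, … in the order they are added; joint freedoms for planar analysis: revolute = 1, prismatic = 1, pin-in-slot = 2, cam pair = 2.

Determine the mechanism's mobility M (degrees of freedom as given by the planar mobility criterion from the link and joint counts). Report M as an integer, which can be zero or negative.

L=1 J1=0 J2=0
add link → L=2 J1=0 J2=0
add link → L=3 J1=0 J2=0
R@2,0 dof=1 J1 → L=3 J1=1 J2=0
C@0,1 dof=2 J2 → L=3 J1=1 J2=1
M=3(L−1)−2J1−J2=3·2−2·1−1=3

M = 3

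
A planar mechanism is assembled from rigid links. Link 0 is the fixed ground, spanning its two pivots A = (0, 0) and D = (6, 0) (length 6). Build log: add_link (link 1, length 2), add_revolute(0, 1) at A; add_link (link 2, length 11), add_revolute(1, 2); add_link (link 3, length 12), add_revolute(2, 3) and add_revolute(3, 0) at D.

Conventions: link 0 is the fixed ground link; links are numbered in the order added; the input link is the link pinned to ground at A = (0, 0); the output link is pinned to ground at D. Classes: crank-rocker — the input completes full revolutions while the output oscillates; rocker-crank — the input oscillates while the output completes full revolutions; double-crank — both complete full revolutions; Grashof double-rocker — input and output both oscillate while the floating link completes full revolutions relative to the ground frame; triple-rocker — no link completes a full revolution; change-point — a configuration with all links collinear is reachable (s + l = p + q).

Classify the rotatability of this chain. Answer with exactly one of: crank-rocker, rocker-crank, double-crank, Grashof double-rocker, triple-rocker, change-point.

lengths: ground=6, input=2, coupler=11, output=12
sorted: s=2 (shortest), l=12 (longest), p+q=17
s + l = 14 vs p + q = 17
s + l < p + q (Grashof) with shortest = input link → crank-rocker

crank-rocker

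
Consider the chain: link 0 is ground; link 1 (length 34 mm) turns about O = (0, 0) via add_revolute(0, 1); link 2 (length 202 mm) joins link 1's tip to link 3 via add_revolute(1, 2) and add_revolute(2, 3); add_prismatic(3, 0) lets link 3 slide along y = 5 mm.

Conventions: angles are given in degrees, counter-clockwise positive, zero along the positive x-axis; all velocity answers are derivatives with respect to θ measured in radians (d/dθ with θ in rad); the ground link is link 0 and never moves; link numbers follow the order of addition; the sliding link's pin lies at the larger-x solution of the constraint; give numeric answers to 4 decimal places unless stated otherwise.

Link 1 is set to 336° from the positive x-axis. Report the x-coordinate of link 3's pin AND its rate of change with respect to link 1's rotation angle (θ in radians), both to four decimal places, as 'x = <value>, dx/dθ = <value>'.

geometry: r = 34 mm, L = 202 mm, e = 5 mm
crank pin P = (r cos θ, r sin θ) = (31.060546, -13.829046)
h = r sin θ − e = -13.829046 − 5 = -18.829046
x = r cos θ + √(L² − h²) = 31.060546 + 201.120529 = 232.181074
dx/dθ = −r sin θ − h·r cos θ/√(L² − h²) (θ in radians; h = -18.829046) = 16.736956

x = 232.1811, dx/dθ = 16.7370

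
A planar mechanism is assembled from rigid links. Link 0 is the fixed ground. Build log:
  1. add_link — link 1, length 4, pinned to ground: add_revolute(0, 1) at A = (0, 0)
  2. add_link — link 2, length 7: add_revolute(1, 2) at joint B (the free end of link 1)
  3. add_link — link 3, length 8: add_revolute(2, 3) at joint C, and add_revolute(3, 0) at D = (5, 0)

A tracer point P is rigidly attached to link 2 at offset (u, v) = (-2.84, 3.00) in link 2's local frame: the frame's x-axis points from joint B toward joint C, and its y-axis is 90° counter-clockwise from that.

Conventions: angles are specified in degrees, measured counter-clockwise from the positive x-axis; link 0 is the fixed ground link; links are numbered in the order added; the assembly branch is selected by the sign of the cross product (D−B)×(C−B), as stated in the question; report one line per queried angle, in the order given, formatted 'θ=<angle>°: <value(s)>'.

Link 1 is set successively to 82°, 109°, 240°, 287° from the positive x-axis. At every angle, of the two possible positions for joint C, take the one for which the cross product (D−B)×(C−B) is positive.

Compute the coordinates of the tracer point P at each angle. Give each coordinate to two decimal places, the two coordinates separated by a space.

A=(0,0), D=(5.00,0)
θ=82°: B = A + 4.00·(cos82°, sin82°) = (0.5567, 3.9611)
θ=82°: |BD| = 5.9526
θ=82°: circle(B,7.00) ∩ circle(D,8.00): a=1.7163, h=6.7863
θ=82°:   candidates: C₊=(6.3537,7.8846) cross=40.396; C₋=(-2.6780,-2.2467) cross=-40.396
θ=82°:   branch + wants cross > 0 → take C=(6.3537,7.8846) (cross=40.396)
θ=82°: ex = (C−B)/|BC| = (0.8281,0.5605); ey = (-0.5605,0.8281)
θ=82°: P = B + -2.84·ex + 3.00·ey = (-3.4768,4.8537)
θ=109°: B = A + 4.00·(cos109°, sin109°) = (-1.3023, 3.7821)
θ=109°: |BD| = 7.3500
θ=109°: circle(B,7.00) ∩ circle(D,8.00): a=2.6546, h=6.4771
θ=109°:   candidates: C₊=(4.3068,7.9699) cross=47.607; C₋=(-2.3590,-3.1377) cross=-47.607
θ=109°:   branch + wants cross > 0 → take C=(4.3068,7.9699) (cross=47.607)
θ=109°: ex = (C−B)/|BC| = (0.8013,0.5983); ey = (-0.5983,0.8013)
θ=109°: P = B + -2.84·ex + 3.00·ey = (-5.3728,4.4869)
θ=240°: B = A + 4.00·(cos240°, sin240°) = (-2.0000, -3.4641)
θ=240°: |BD| = 7.8102
θ=240°: circle(B,7.00) ∩ circle(D,8.00): a=2.9448, h=6.3504
θ=240°:   candidates: C₊=(-2.1773,3.5337) cross=49.598; C₋=(3.4560,-7.8496) cross=-49.598
θ=240°:   branch + wants cross > 0 → take C=(-2.1773,3.5337) (cross=49.598)
θ=240°: ex = (C−B)/|BC| = (-0.0253,0.9997); ey = (-0.9997,-0.0253)
θ=240°: P = B + -2.84·ex + 3.00·ey = (-4.9271,-6.3792)
θ=287°: B = A + 4.00·(cos287°, sin287°) = (1.1695, -3.8252)
θ=287°: |BD| = 5.4134
θ=287°: circle(B,7.00) ∩ circle(D,8.00): a=1.3213, h=6.8742
θ=287°:   candidates: C₊=(-2.7530,1.9725) cross=37.213; C₋=(6.9618,-7.7557) cross=-37.213
θ=287°:   branch + wants cross > 0 → take C=(-2.7530,1.9725) (cross=37.213)
θ=287°: ex = (C−B)/|BC| = (-0.5604,0.8283); ey = (-0.8283,-0.5604)
θ=287°: P = B + -2.84·ex + 3.00·ey = (0.2761,-7.8585)

θ=82°: -3.48 4.85
θ=109°: -5.37 4.49
θ=240°: -4.93 -6.38
θ=287°: 0.28 -7.86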